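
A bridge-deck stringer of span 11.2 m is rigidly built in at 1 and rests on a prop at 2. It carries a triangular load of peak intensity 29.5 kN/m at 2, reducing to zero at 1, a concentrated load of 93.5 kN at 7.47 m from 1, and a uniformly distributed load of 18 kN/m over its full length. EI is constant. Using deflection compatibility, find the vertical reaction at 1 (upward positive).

R_1 = 245.3 kN

Choose R_2 as the redundant. The primary structure is the cantilever fixed at 1.
Free-end deflection of the primary structure under the applied loading (downward +):
  triangular load, peak 29.5 at the free end: 11w₀L⁴/(120EI) = 42551/EI
  point load 93.5 at a = 7.47: Pa²(3L − a)/(6EI) = 22722/EI
  UDL 18: wL⁴/(8EI) = 35404/EI
  δ_0 = 100676/EI
Tip deflection under a unit load at 2: L³/(3EI) = 468.3/EI.
Compatibility at 2: δ_0 − R_2·δ_{22} = 0, so R_2 = 100676/468.3 = 215 kN.
Vertical equilibrium: R_1 = ΣP − R_2 = 460.3 − 215 = 245.3 kN.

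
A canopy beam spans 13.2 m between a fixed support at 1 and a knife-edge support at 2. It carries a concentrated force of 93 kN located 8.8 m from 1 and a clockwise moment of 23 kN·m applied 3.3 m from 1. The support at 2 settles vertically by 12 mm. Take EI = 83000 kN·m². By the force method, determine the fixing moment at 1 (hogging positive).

Take the reaction at 2 as the redundant and release it; the primary structure is a cantilever fixed at 1.
Primary-structure tip deflection at 2 by superposition:
  point load 93 at a = 8.8: Pa²(3L − a)/(6EI) = 36970/EI
  clockwise couple 23 at a = 3.3: M₀a(2L − a)/(2EI) = 876.6/EI
  δ_0 = 37847/EI
Flexibility coefficient — unit upward force at 2: δ_{22} = L³/(3EI) = 766.7/EI.
With EI = 83000 kN·m²: δ_0 = 0.45598 m and δ_{22} = 0.009237 m/kN.
Compatibility — the beam at 2 must follow the support down by 0.012 m: δ_0 − R_2·δ_{22} = 0.012, so R_2 = (0.45598 − 0.012)/0.009237 = 48.07 kN.
Moment equilibrium about 1: M_1 = Σ(load moments about 1) − R_2·L = 841.4 − 48.07×13.2 = 206.9 kN·m.

M_1 = 206.9 kN·m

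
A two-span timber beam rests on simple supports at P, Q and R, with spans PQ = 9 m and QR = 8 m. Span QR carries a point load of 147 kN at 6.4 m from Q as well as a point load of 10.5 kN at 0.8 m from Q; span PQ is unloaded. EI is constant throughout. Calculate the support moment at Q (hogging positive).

M_Q = 56.51 kN·m

Insert a hinge at Q; M_Q is the redundant, and each span becomes simply supported.
Discontinuity in slope at Q on the released structure — sum the simple-span end rotations:
  span QR: point load 147 at a = 6.4: Pab(L + b)/(6LEI) = 301.1/EI
  span QR: point load 10.5 at a = 0.8: Pab(L + b)/(6LEI) = 19.15/EI
  relative rotation θ_0 = (0 + 320.2)/EI = 320.2/EI
A unit hogging moment at Q produces rotation L₁/(3EI) + L₂/(3EI) = 5.667/EI.
Compatibility: M_Q·(L₁+L₂)/(3EI) = θ_0, giving M_Q = 56.51 kN·m (hogging).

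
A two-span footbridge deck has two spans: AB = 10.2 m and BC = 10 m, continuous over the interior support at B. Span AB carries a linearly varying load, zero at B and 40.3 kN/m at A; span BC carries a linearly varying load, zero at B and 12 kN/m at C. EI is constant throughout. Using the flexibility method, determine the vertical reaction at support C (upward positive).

R_C = 24.18 kN

Release continuity at B by inserting a hinge; the redundant is the internal moment M_B. The primary structure is two simply-supported spans AB and BC.
Discontinuity in slope at B on the released structure — sum the simple-span end rotations:
  span AB: triangular load, peak 40.3: 7w₀L³/(360EI) = 831.6/EI
  span BC: triangular load, peak 12: 7w₀L³/(360EI) = 233.3/EI
  relative rotation θ_0 = (831.6 + 233.3)/EI = 1065/EI
A unit hogging moment at B produces rotation L₁/(3EI) + L₂/(3EI) = 6.733/EI.
Compatibility: M_B·(L₁+L₂)/(3EI) = θ_0, giving M_B = 158.2 kN·m (hogging).
Span BC, ΣM about C: R_B^{BC}·10 = 200 + 158.2, so R_B^{BC} = 35.82 kN and R_C = 60 − 35.82 = 24.18 kN.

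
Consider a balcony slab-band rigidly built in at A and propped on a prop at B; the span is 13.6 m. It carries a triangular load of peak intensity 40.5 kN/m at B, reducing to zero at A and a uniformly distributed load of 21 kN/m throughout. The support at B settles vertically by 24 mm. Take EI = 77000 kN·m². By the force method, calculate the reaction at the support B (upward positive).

R_B = 256.4 kN

Release the roller at B. Primary structure: cantilever fixed at A.
Deflection at B on the released cantilever, summing each load's contribution:
  triangular load, peak 40.5 at the free end: 11w₀L⁴/(120EI) = 127005/EI
  UDL 21: wL⁴/(8EI) = 89802/EI
  δ_0 = 216807/EI
Tip deflection under a unit load at B: L³/(3EI) = 838.5/EI.
With EI = 77000 kN·m²: δ_0 = 2.8157 m and δ_{BB} = 0.010889 m/kN.
Compatibility — the beam at B must follow the support down by 0.024 m: δ_0 − R_B·δ_{BB} = 0.024, so R_B = (2.8157 − 0.024)/0.010889 = 256.4 kN.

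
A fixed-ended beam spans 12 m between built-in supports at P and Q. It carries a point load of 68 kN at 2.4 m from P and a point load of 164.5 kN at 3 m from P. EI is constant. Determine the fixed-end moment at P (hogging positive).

M_P = 382 kN·m

Take the two fixed-end moments M_P, M_Q as redundants; the released structure is the simple span PQ.
End rotations of the released simple span under the applied load (×1/EI):
  at P: point load 68 at a = 2.4: Pab(L + b)/(6LEI) = 470/EI
  at Q: point load 68 at a = 2.4: Pab(L + a)/(6LEI) = 313.3/EI
  at P: point load 164.5 at a = 3: Pab(L + b)/(6LEI) = 1295/EI
  at Q: point load 164.5 at a = 3: Pab(L + a)/(6LEI) = 925.3/EI
  θ_P0 = 1765/EI,  θ_Q0 = 1239/EI
Flexibility coefficients: a unit moment at one end gives L/(3EI) there and L/(6EI) at the far end, so f₁₁ = f₂₂ = 4/EI and f₁₂ = f₂₁ = 2/EI.
Compatibility — zero rotation at each built-in end:
  4 M_P + 2 M_Q = 1765
  2 M_P + 4 M_Q = 1239
Solving the pair gives M_P = 382 kN·m and M_Q = 118.6 kN·m (hogging).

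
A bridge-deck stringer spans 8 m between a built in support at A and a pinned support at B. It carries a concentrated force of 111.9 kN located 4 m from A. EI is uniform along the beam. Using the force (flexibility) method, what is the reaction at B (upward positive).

R_B = 34.97 kN

Release the roller at B. Primary structure: cantilever fixed at A.
Free-end deflection of the primary structure under the applied loading (downward +):
  point load 111.9 at a = 4: Pa²(3L − a)/(6EI) = 5968/EI
Tip deflection under a unit load at B: L³/(3EI) = 170.7/EI.
The prop prevents deflection at B: R_B = δ_0/δ_{BB} = 5968/170.7 = 34.97 kN.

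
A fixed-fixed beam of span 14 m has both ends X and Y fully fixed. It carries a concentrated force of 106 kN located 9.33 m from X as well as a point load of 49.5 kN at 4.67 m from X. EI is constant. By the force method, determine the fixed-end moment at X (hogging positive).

Take the two fixed-end moments M_X, M_Y as redundants; the released structure is the simple span XY.
End rotations of the released simple span under the applied load (×1/EI):
  at X: point load 106 at a = 9.33: Pab(L + b)/(6LEI) = 1027/EI
  at Y: point load 106 at a = 9.33: Pab(L + a)/(6LEI) = 1283/EI
  at X: point load 49.5 at a = 4.67: Pab(L + b)/(6LEI) = 599/EI
  at Y: point load 49.5 at a = 4.67: Pab(L + a)/(6LEI) = 479.4/EI
  θ_X0 = 1626/EI,  θ_Y0 = 1762/EI
Flexibility coefficients: a unit moment at one end gives L/(3EI) there and L/(6EI) at the far end, so f₁₁ = f₂₂ = 4.667/EI and f₁₂ = f₂₁ = 2.333/EI.
Compatibility — zero rotation at each built-in end:
  4.667 M_X + 2.333 M_Y = 1626
  2.333 M_X + 4.667 M_Y = 1762
Solving the pair gives M_X = 212.7 kN·m and M_Y = 271.2 kN·m (hogging).

M_X = 212.7 kN·m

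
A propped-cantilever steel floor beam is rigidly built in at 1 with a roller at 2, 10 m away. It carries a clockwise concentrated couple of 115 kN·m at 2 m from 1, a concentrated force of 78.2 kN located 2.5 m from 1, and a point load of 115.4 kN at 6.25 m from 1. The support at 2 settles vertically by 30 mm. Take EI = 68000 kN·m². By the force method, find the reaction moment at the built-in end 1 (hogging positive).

Take the reaction at 2 as the redundant and release it; the primary structure is a cantilever fixed at 1.
Free-end deflection of the primary structure under the applied loading (downward +):
  clockwise couple 115 at a = 2: M₀a(2L − a)/(2EI) = 2070/EI
  point load 78.2 at a = 2.5: Pa²(3L − a)/(6EI) = 2240/EI
  point load 115.4 at a = 6.25: Pa²(3L − a)/(6EI) = 17843/EI
  δ_0 = 22154/EI
Flexibility coefficient — unit upward force at 2: δ_{22} = L³/(3EI) = 333.3/EI.
With EI = 68000 kN·m²: δ_0 = 0.32579 m and δ_{22} = 0.004902 m/kN.
Compatibility — the beam at 2 must follow the support down by 0.03 m: δ_0 − R_2·δ_{22} = 0.03, so R_2 = (0.32579 − 0.03)/0.004902 = 60.34 kN.
Moment equilibrium about 1: M_1 = Σ(load moments about 1) − R_2·L = 1032 − 60.34×10 = 428.3 kN·m.

M_1 = 428.3 kN·m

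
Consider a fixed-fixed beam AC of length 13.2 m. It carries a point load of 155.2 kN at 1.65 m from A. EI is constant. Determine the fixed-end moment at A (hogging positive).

M_A = 196.1 kN·m

Release both end moments; the primary structure is a simply-supported span AC with redundants M_A and M_C.
End rotations of the released simple span under the applied load (×1/EI):
  at A: point load 155.2 at a = 1.65: Pab(L + b)/(6LEI) = 924.3/EI
  at C: point load 155.2 at a = 1.65: Pab(L + a)/(6LEI) = 554.6/EI
  θ_A0 = 924.3/EI,  θ_C0 = 554.6/EI
Flexibility coefficients: a unit moment at one end gives L/(3EI) there and L/(6EI) at the far end, so f₁₁ = f₂₂ = 4.4/EI and f₁₂ = f₂₁ = 2.2/EI.
Compatibility — zero rotation at each built-in end:
  4.4 M_A + 2.2 M_C = 924.3
  2.2 M_A + 4.4 M_C = 554.6
Solving the pair gives M_A = 196.1 kN·m and M_C = 28.01 kN·m (hogging).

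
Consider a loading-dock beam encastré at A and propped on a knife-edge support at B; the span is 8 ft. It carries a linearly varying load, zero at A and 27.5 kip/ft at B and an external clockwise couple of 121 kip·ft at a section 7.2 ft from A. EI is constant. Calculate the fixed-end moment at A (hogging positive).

Choose R_B as the redundant. The primary structure is the cantilever fixed at A.
Downward deflection at the released point B due to the loads:
  triangular load, peak 27.5 at the free end: 11w₀L⁴/(120EI) = 10325/EI
  clockwise couple 121 at a = 7.2: M₀a(2L − a)/(2EI) = 3833/EI
  δ_0 = 14159/EI
Flexibility coefficient — unit upward force at B: δ_{BB} = L³/(3EI) = 170.7/EI.
Compatibility at B: δ_0 − R_B·δ_{BB} = 0, so R_B = 14159/170.7 = 82.96 kip.
Moment equilibrium about A: M_A = Σ(load moments about A) − R_B·L = 707.7 − 82.96×8 = 43.98 kip·ft.

M_A = 43.98 kip·ft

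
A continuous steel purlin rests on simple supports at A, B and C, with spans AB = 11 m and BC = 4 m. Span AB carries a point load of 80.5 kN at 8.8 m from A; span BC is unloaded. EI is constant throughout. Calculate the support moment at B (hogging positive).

M_B = 93.51 kN·m

Take M_B as the redundant. Released structure: two simple spans AB and BC with a hinge at B.
End slopes at the hinge B, treating each span as simply supported:
  span AB: point load 80.5 at a = 8.8: Pab(L + a)/(6LEI) = 467.5/EI
  relative rotation θ_0 = (467.5 + 0)/EI = 467.5/EI
A unit hogging moment at B produces rotation L₁/(3EI) + L₂/(3EI) = 5/EI.
Slope continuity at B: θ_0 = M_B·5/EI, so M_B = 467.5/5 = 93.51 kN·m (hogging).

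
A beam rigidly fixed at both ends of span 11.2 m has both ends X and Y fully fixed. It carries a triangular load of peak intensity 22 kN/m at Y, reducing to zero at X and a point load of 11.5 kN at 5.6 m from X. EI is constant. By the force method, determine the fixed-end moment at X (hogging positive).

M_X = 108.1 kN·m

Take the two fixed-end moments M_X, M_Y as redundants; the released structure is the simple span XY.
On the primary (simply-supported) span, the end slopes from the loading are:
  at X: triangular load, peak 22: 7w₀L³/(360EI) = 601/EI
  at Y: triangular load, peak 22: w₀L³/(45EI) = 686.9/EI
  at X: point load 11.5 at a = 5.6: Pab(L + b)/(6LEI) = 90.16/EI
  at Y: point load 11.5 at a = 5.6: Pab(L + a)/(6LEI) = 90.16/EI
  θ_X0 = 691.2/EI,  θ_Y0 = 777/EI
Flexibility coefficients: a unit moment at one end gives L/(3EI) there and L/(6EI) at the far end, so f₁₁ = f₂₂ = 3.733/EI and f₁₂ = f₂₁ = 1.867/EI.
Compatibility — zero rotation at each built-in end:
  3.733 M_X + 1.867 M_Y = 691.2
  1.867 M_X + 3.733 M_Y = 777
Solving the pair gives M_X = 108.1 kN·m and M_Y = 154.1 kN·m (hogging).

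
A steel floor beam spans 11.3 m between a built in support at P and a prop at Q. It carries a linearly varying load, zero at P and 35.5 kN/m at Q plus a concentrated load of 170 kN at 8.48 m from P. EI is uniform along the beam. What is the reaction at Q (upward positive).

Release the roller at Q. Primary structure: cantilever fixed at P.
Primary-structure tip deflection at Q by superposition:
  triangular load, peak 35.5 at the free end: 11w₀L⁴/(120EI) = 53058/EI
  point load 170 at a = 8.48: Pa²(3L − a)/(6EI) = 51792/EI
  δ_0 = 104851/EI
Flexibility coefficient — unit upward force at Q: δ_{QQ} = L³/(3EI) = 481/EI.
The prop prevents deflection at Q: R_Q = δ_0/δ_{QQ} = 104851/481 = 218 kN.

R_Q = 218 kN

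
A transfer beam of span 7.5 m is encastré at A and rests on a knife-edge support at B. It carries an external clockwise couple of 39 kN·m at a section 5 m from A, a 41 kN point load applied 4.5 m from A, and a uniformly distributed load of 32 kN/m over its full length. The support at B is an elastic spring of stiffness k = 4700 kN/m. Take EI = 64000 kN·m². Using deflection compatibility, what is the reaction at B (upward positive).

Choose R_B as the redundant. The primary structure is the cantilever fixed at A.
Primary-structure tip deflection at B by superposition:
  clockwise couple 39 at a = 5: M₀a(2L − a)/(2EI) = 975/EI
  point load 41 at a = 4.5: Pa²(3L − a)/(6EI) = 2491/EI
  UDL 32: wL⁴/(8EI) = 12656/EI
  δ_0 = 16122/EI
Tip deflection under a unit load at B: L³/(3EI) = 140.6/EI.
With EI = 64000 kN·m²: δ_0 = 0.25191 m and δ_{BB} = 0.002197 m/kN.
Compatibility — the spring shortens by R_B/k under the reaction it provides: δ_0 − R_B·δ_{BB} = R_B/k. With 1/k = 0.000213 m/kN, R_B = δ_0 / (δ_{BB} + 1/k) = 0.25191 / (0.002197 + 0.000213) = 104.5 kN.

R_B = 104.5 kN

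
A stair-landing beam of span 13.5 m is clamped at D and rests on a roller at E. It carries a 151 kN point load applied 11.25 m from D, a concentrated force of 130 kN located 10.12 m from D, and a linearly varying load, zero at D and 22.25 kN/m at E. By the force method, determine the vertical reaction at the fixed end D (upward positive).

Choose R_E as the redundant. The primary structure is the cantilever fixed at D.
Downward deflection at the released point E due to the loads:
  point load 151 at a = 11.25: Pa²(3L − a)/(6EI) = 93166/EI
  point load 130 at a = 10.12: Pa²(3L − a)/(6EI) = 67413/EI
  triangular load, peak 22.25 at the free end: 11w₀L⁴/(120EI) = 67745/EI
  δ_0 = 228323/EI
Tip deflection under a unit load at E: L³/(3EI) = 820.1/EI.
The prop prevents deflection at E: R_E = δ_0/δ_{EE} = 228323/820.1 = 278.4 kN.
Vertical equilibrium: R_D = ΣP − R_E = 431.2 − 278.4 = 152.8 kN.

R_D = 152.8 kN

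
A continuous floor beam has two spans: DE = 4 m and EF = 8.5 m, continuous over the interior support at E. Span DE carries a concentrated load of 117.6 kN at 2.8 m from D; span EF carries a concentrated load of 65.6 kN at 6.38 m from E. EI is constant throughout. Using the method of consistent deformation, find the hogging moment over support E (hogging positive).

Take M_E as the redundant. Released structure: two simple spans DE and EF with a hinge at E.
End slopes at the hinge E, treating each span as simply supported:
  span DE: point load 117.6 at a = 2.8: Pab(L + a)/(6LEI) = 112/EI
  span EF: point load 65.6 at a = 6.38: Pab(L + b)/(6LEI) = 184.8/EI
  relative rotation θ_0 = (112 + 184.8)/EI = 296.7/EI
A unit hogging moment at E produces rotation L₁/(3EI) + L₂/(3EI) = 4.167/EI.
Compatibility: M_E·(L₁+L₂)/(3EI) = θ_0, giving M_E = 71.21 kN·m (hogging).

M_E = 71.21 kN·m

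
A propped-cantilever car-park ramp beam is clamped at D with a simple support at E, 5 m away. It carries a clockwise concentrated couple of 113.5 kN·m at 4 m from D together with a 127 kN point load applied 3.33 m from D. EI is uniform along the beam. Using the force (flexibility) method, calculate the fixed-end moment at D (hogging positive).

Remove the prop at E; the released (primary) structure is a cantilever built in at D.
Deflection at E on the released cantilever, summing each load's contribution:
  clockwise couple 113.5 at a = 4: M₀a(2L − a)/(2EI) = 1362/EI
  point load 127 at a = 3.33: Pa²(3L − a)/(6EI) = 2739/EI
  δ_0 = 4101/EI
Tip deflection under a unit load at E: L³/(3EI) = 41.67/EI.
Compatibility at E: δ_0 − R_E·δ_{EE} = 0, so R_E = 4101/41.67 = 98.43 kN.
Moment equilibrium about D: M_D = Σ(load moments about D) − R_E·L = 536.4 − 98.43×5 = 44.28 kN·m.

M_D = 44.28 kN·m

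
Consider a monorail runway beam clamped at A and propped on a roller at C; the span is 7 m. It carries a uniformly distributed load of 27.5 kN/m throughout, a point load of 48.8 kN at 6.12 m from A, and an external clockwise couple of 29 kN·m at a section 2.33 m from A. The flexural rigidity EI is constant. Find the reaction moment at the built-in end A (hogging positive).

Remove the prop at C; the released (primary) structure is a cantilever built in at A.
Deflection at C on the released cantilever, summing each load's contribution:
  UDL 27.5: wL⁴/(8EI) = 8253/EI
  point load 48.8 at a = 6.12: Pa²(3L − a)/(6EI) = 4533/EI
  clockwise couple 29 at a = 2.33: M₀a(2L − a)/(2EI) = 394.3/EI
  δ_0 = 13181/EI
Tip deflection under a unit load at C: L³/(3EI) = 114.3/EI.
The prop prevents deflection at C: R_C = δ_0/δ_{CC} = 13181/114.3 = 115.3 kN.
Moment equilibrium about A: M_A = Σ(load moments about A) − R_C·L = 1001 − 115.3×7 = 194.4 kN·m.

M_A = 194.4 kN·m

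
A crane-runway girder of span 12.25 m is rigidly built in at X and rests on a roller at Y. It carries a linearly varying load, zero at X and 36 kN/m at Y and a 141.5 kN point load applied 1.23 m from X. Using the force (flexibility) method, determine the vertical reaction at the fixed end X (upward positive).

Release the roller at Y. Primary structure: cantilever fixed at X.
Deflection at Y on the released cantilever, summing each load's contribution:
  triangular load, peak 36 at the free end: 11w₀L⁴/(120EI) = 74312/EI
  point load 141.5 at a = 1.23: Pa²(3L − a)/(6EI) = 1267/EI
  δ_0 = 75579/EI
Tip deflection under a unit load at Y: L³/(3EI) = 612.8/EI.
The prop prevents deflection at Y: R_Y = δ_0/δ_{YY} = 75579/612.8 = 123.3 kN.
Vertical equilibrium: R_X = ΣP − R_Y = 362 − 123.3 = 238.7 kN.

R_X = 238.7 kN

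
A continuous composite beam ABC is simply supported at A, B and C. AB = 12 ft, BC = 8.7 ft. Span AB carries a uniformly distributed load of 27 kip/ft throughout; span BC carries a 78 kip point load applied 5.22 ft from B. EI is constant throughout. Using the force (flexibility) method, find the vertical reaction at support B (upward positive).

R_B = 258.6 kip

Insert a hinge at B; M_B is the redundant, and each span becomes simply supported.
Discontinuity in slope at B on the released structure — sum the simple-span end rotations:
  span AB: UDL 27: wL³/(24EI) = 1944/EI
  span BC: point load 78 at a = 5.22: Pab(L + b)/(6LEI) = 330.6/EI
  relative rotation θ_0 = (1944 + 330.6)/EI = 2275/EI
A unit hogging moment at B produces rotation L₁/(3EI) + L₂/(3EI) = 6.9/EI.
Slope continuity at B: θ_0 = M_B·6.9/EI, so M_B = 2275/6.9 = 329.7 kip·ft (hogging).
Span AB, ΣM about A with M_B applied at B: R_B^{AB}·12 = 1944 + 329.7, so R_B^{AB} = 189.5 kip and R_A = 324 − 189.5 = 134.5 kip.
Span BC, ΣM about C: R_B^{BC}·8.7 = 271.4 + 329.7, so R_B^{BC} = 69.09 kip and R_C = 78 − 69.09 = 8.909 kip.
R_B = 189.5 + 69.09 = 258.6 kip.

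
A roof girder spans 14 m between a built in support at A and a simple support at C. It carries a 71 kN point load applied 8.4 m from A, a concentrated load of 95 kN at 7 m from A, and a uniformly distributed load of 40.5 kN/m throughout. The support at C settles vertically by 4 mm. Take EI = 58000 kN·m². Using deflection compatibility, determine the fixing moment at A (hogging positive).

Choose R_C as the redundant. The primary structure is the cantilever fixed at A.
Deflection at C on the released cantilever, summing each load's contribution:
  point load 71 at a = 8.4: Pa²(3L − a)/(6EI) = 28055/EI
  point load 95 at a = 7: Pa²(3L − a)/(6EI) = 27154/EI
  UDL 40.5: wL⁴/(8EI) = 194481/EI
  δ_0 = 249690/EI
Tip deflection under a unit load at C: L³/(3EI) = 914.7/EI.
With EI = 58000 kN·m²: δ_0 = 4.305 m and δ_{CC} = 0.01577 m/kN.
Compatibility — the beam at C must follow the support down by 0.004 m: δ_0 − R_C·δ_{CC} = 0.004, so R_C = (4.305 − 0.004)/0.01577 = 272.7 kN.
Moment equilibrium about A: M_A = Σ(load moments about A) − R_C·L = 5230 − 272.7×14 = 1412 kN·m.

M_A = 1412 kN·m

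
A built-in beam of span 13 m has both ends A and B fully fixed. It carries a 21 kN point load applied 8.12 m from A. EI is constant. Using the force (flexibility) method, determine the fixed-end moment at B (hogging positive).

M_B = 39.98 kN·m

Release both end moments; the primary structure is a simply-supported span AB with redundants M_A and M_B.
End rotations of the released simple span under the applied load (×1/EI):
  at A: point load 21 at a = 8.12: Pab(L + b)/(6LEI) = 190.8/EI
  at B: point load 21 at a = 8.12: Pab(L + a)/(6LEI) = 225.3/EI
  θ_A0 = 190.8/EI,  θ_B0 = 225.3/EI
Flexibility coefficients: a unit moment at one end gives L/(3EI) there and L/(6EI) at the far end, so f₁₁ = f₂₂ = 4.333/EI and f₁₂ = f₂₁ = 2.167/EI.
Compatibility — zero rotation at each built-in end:
  4.333 M_A + 2.167 M_B = 190.8
  2.167 M_A + 4.333 M_B = 225.3
Solving the pair gives M_A = 24.03 kN·m and M_B = 39.98 kN·m (hogging).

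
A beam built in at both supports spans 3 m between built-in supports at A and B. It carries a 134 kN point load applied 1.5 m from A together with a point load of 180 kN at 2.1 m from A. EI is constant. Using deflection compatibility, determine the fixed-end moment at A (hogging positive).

M_A = 84.27 kN·m

Take the two fixed-end moments M_A, M_B as redundants; the released structure is the simple span AB.
On the primary (simply-supported) span, the end slopes from the loading are:
  at A: point load 134 at a = 1.5: Pab(L + b)/(6LEI) = 75.38/EI
  at B: point load 134 at a = 1.5: Pab(L + a)/(6LEI) = 75.38/EI
  at A: point load 180 at a = 2.1: Pab(L + b)/(6LEI) = 73.71/EI
  at B: point load 180 at a = 2.1: Pab(L + a)/(6LEI) = 96.39/EI
  θ_A0 = 149.1/EI,  θ_B0 = 171.8/EI
Flexibility coefficients: a unit moment at one end gives L/(3EI) there and L/(6EI) at the far end, so f₁₁ = f₂₂ = 1/EI and f₁₂ = f₂₁ = 0.5/EI.
Compatibility — zero rotation at each built-in end:
  1 M_A + 0.5 M_B = 149.1
  0.5 M_A + 1 M_B = 171.8
Solving the pair gives M_A = 84.27 kN·m and M_B = 129.6 kN·m (hogging).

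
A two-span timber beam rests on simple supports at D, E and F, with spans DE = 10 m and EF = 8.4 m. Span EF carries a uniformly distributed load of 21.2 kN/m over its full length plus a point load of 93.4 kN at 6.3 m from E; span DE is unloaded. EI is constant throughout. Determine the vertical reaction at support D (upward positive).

Insert a hinge at E; M_E is the redundant, and each span becomes simply supported.
Rotations at E on the released spans (each span's end-slope, ×1/EI):
  span EF: UDL 21.2: wL³/(24EI) = 523.6/EI
  span EF: point load 93.4 at a = 6.3: Pab(L + b)/(6LEI) = 257.4/EI
  relative rotation θ_0 = (0 + 781)/EI = 781/EI
A unit hogging moment at E produces rotation L₁/(3EI) + L₂/(3EI) = 6.133/EI.
Compatibility: M_E·(L₁+L₂)/(3EI) = θ_0, giving M_E = 127.3 kN·m (hogging).
Span DE, ΣM about D with M_E applied at E: R_E^{DE}·10 = 0 + 127.3, so R_E^{DE} = 12.73 kN and R_D = 0 − 12.73 = -12.73 kN.

R_D = -12.73 kN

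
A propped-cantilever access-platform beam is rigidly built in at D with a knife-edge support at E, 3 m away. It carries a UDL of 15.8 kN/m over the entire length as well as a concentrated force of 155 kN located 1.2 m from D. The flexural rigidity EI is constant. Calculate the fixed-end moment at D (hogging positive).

Remove the prop at E; the released (primary) structure is a cantilever built in at D.
Primary-structure tip deflection at E by superposition:
  UDL 15.8: wL⁴/(8EI) = 160/EI
  point load 155 at a = 1.2: Pa²(3L − a)/(6EI) = 290.2/EI
  δ_0 = 450.1/EI
Flexibility coefficient — unit upward force at E: δ_{EE} = L³/(3EI) = 9/EI.
The prop prevents deflection at E: R_E = δ_0/δ_{EE} = 450.1/9 = 50.02 kN.
Moment equilibrium about D: M_D = Σ(load moments about D) − R_E·L = 257.1 − 50.02×3 = 107.1 kN·m.

M_D = 107.1 kN·m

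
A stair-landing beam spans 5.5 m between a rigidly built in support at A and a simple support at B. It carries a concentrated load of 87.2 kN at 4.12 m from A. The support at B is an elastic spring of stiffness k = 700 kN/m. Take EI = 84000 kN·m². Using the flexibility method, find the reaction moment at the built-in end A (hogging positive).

M_A = 263.5 kN·m

Take the reaction at B as the redundant and release it; the primary structure is a cantilever fixed at A.
Free-end deflection of the primary structure under the applied loading (downward +):
  point load 87.2 at a = 4.12: Pa²(3L − a)/(6EI) = 3054/EI
Tip deflection under a unit load at B: L³/(3EI) = 55.46/EI.
With EI = 84000 kN·m²: δ_0 = 0.036358 m and δ_{BB} = 0.00066 m/kN.
Compatibility — the spring shortens by R_B/k under the reaction it provides: δ_0 − R_B·δ_{BB} = R_B/k. With 1/k = 0.001429 m/kN, R_B = δ_0 / (δ_{BB} + 1/k) = 0.036358 / (0.00066 + 0.001429) = 17.41 kN.
Moment equilibrium about A: M_A = Σ(load moments about A) − R_B·L = 359.3 − 17.41×5.5 = 263.5 kN·m.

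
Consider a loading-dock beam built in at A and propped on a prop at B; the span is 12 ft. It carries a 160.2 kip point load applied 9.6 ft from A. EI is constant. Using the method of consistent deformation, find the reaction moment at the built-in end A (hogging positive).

M_A = 184.6 kip·ft

Take the reaction at B as the redundant and release it; the primary structure is a cantilever fixed at A.
Deflection at B on the released cantilever, summing each load's contribution:
  point load 160.2 at a = 9.6: Pa²(3L − a)/(6EI) = 64962/EI
Tip deflection under a unit load at B: L³/(3EI) = 576/EI.
The prop prevents deflection at B: R_B = δ_0/δ_{BB} = 64962/576 = 112.8 kip.
Moment equilibrium about A: M_A = Σ(load moments about A) − R_B·L = 1538 − 112.8×12 = 184.6 kip·ft.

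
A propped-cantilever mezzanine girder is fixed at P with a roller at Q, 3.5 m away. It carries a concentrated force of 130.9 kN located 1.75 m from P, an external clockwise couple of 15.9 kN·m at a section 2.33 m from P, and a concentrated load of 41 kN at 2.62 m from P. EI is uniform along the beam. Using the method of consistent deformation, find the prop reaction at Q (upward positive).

Take the reaction at Q as the redundant and release it; the primary structure is a cantilever fixed at P.
Primary-structure tip deflection at Q by superposition:
  point load 130.9 at a = 1.75: Pa²(3L − a)/(6EI) = 584.6/EI
  clockwise couple 15.9 at a = 2.33: M₀a(2L − a)/(2EI) = 86.5/EI
  point load 41 at a = 2.62: Pa²(3L − a)/(6EI) = 369.6/EI
  δ_0 = 1041/EI
Tip deflection under a unit load at Q: L³/(3EI) = 14.29/EI.
Compatibility at Q: δ_0 − R_Q·δ_{QQ} = 0, so R_Q = 1041/14.29 = 72.82 kN.

R_Q = 72.82 kN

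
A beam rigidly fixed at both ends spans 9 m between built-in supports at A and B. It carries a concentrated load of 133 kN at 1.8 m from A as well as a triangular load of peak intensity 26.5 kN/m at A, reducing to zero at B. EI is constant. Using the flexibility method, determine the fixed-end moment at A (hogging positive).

Take the two fixed-end moments M_A, M_B as redundants; the released structure is the simple span AB.
On the primary (simply-supported) span, the end slopes from the loading are:
  at A: point load 133 at a = 1.8: Pab(L + b)/(6LEI) = 517.1/EI
  at B: point load 133 at a = 1.8: Pab(L + a)/(6LEI) = 344.7/EI
  at A: triangular load, peak 26.5: w₀L³/(45EI) = 429.3/EI
  at B: triangular load, peak 26.5: 7w₀L³/(360EI) = 375.6/EI
  θ_A0 = 946.4/EI,  θ_B0 = 720.4/EI
Flexibility coefficients: a unit moment at one end gives L/(3EI) there and L/(6EI) at the far end, so f₁₁ = f₂₂ = 3/EI and f₁₂ = f₂₁ = 1.5/EI.
Compatibility — zero rotation at each built-in end:
  3 M_A + 1.5 M_B = 946.4
  1.5 M_A + 3 M_B = 720.4
Solving the pair gives M_A = 260.5 kN·m and M_B = 109.9 kN·m (hogging).

M_A = 260.5 kN·m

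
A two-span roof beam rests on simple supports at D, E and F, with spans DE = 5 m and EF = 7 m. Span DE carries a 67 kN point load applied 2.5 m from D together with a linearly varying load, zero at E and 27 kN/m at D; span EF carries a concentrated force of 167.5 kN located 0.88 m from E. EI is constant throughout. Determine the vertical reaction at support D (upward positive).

Release continuity at E by inserting a hinge; the redundant is the internal moment M_E. The primary structure is two simply-supported spans DE and EF.
End slopes at the hinge E, treating each span as simply supported:
  span DE: point load 67 at a = 2.5: Pab(L + a)/(6LEI) = 104.7/EI
  span DE: triangular load, peak 27: 7w₀L³/(360EI) = 65.62/EI
  span EF: point load 167.5 at a = 0.88: Pab(L + b)/(6LEI) = 281.8/EI
  relative rotation θ_0 = (170.3 + 281.8)/EI = 452.1/EI
A unit hogging moment at E produces rotation L₁/(3EI) + L₂/(3EI) = 4/EI.
Compatibility: M_E·(L₁+L₂)/(3EI) = θ_0, giving M_E = 113 kN·m (hogging).
Span DE, ΣM about D with M_E applied at E: R_E^{DE}·5 = 280 + 113, so R_E^{DE} = 78.61 kN and R_D = 134.5 − 78.61 = 55.89 kN.

R_D = 55.89 kN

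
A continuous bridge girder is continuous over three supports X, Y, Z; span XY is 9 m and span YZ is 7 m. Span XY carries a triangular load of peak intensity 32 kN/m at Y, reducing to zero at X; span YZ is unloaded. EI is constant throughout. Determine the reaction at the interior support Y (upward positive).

Insert a hinge at Y; M_Y is the redundant, and each span becomes simply supported.
End slopes at the hinge Y, treating each span as simply supported:
  span XY: triangular load, peak 32: w₀L³/(45EI) = 518.4/EI
  relative rotation θ_0 = (518.4 + 0)/EI = 518.4/EI
A unit hogging moment at Y produces rotation L₁/(3EI) + L₂/(3EI) = 5.333/EI.
Slope continuity at Y: θ_0 = M_Y·5.333/EI, so M_Y = 518.4/5.333 = 97.2 kN·m (hogging).
Span XY, ΣM about X with M_Y applied at Y: R_Y^{XY}·9 = 864 + 97.2, so R_Y^{XY} = 106.8 kN and R_X = 144 − 106.8 = 37.2 kN.
Span YZ, ΣM about Z: R_Y^{YZ}·7 = 0 + 97.2, so R_Y^{YZ} = 13.89 kN and R_Z = 0 − 13.89 = -13.89 kN.
R_Y = 106.8 + 13.89 = 120.7 kN.

R_Y = 120.7 kN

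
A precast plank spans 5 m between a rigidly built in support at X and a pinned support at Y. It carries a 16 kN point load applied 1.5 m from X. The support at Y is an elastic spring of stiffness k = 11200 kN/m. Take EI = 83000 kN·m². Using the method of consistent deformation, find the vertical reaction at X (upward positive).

Choose R_Y as the redundant. The primary structure is the cantilever fixed at X.
Downward deflection at the released point Y due to the loads:
  point load 16 at a = 1.5: Pa²(3L − a)/(6EI) = 81/EI
Tip deflection under a unit load at Y: L³/(3EI) = 41.67/EI.
With EI = 83000 kN·m²: δ_0 = 0.000976 m and δ_{YY} = 0.000502 m/kN.
Compatibility — the spring shortens by R_Y/k under the reaction it provides: δ_0 − R_Y·δ_{YY} = R_Y/k. With 1/k = 0.000089 m/kN, R_Y = δ_0 / (δ_{YY} + 1/k) = 0.000976 / (0.000502 + 0.000089) = 1.65 kN.
Vertical equilibrium: R_X = ΣP − R_Y = 16 − 1.65 = 14.35 kN.

R_X = 14.35 kN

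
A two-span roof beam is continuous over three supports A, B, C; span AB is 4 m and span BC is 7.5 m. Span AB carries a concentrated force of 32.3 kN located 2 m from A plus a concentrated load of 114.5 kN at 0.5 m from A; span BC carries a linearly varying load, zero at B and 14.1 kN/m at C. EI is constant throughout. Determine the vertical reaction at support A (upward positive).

Release continuity at B by inserting a hinge; the redundant is the internal moment M_B. The primary structure is two simply-supported spans AB and BC.
Discontinuity in slope at B on the released structure — sum the simple-span end rotations:
  span AB: point load 32.3 at a = 2: Pab(L + a)/(6LEI) = 32.3/EI
  span AB: point load 114.5 at a = 0.5: Pab(L + a)/(6LEI) = 37.57/EI
  span BC: triangular load, peak 14.1: 7w₀L³/(360EI) = 115.7/EI
  relative rotation θ_0 = (69.87 + 115.7)/EI = 185.5/EI
A unit hogging moment at B produces rotation L₁/(3EI) + L₂/(3EI) = 3.833/EI.
Compatibility: M_B·(L₁+L₂)/(3EI) = θ_0, giving M_B = 48.4 kN·m (hogging).
Span AB, ΣM about A with M_B applied at B: R_B^{AB}·4 = 121.8 + 48.4, so R_B^{AB} = 42.56 kN and R_A = 146.8 − 42.56 = 104.2 kN.

R_A = 104.2 kN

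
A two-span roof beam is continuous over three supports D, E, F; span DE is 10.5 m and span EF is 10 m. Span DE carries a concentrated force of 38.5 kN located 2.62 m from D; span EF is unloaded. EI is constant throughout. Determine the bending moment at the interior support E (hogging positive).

Insert a hinge at E; M_E is the redundant, and each span becomes simply supported.
Discontinuity in slope at E on the released structure — sum the simple-span end rotations:
  span DE: point load 38.5 at a = 2.62: Pab(L + a)/(6LEI) = 165.5/EI
  relative rotation θ_0 = (165.5 + 0)/EI = 165.5/EI
A unit hogging moment at E produces rotation L₁/(3EI) + L₂/(3EI) = 6.833/EI.
Slope continuity at E: θ_0 = M_E·6.833/EI, so M_E = 165.5/6.833 = 24.22 kN·m (hogging).

M_E = 24.22 kN·m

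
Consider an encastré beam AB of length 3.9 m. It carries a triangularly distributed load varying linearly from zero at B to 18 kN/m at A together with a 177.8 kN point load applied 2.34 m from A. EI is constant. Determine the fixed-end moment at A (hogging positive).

Take the two fixed-end moments M_A, M_B as redundants; the released structure is the simple span AB.
On the primary (simply-supported) span, the end slopes from the loading are:
  at A: triangular load, peak 18: w₀L³/(45EI) = 23.73/EI
  at B: triangular load, peak 18: 7w₀L³/(360EI) = 20.76/EI
  at A: point load 177.8 at a = 2.34: Pab(L + b)/(6LEI) = 151.4/EI
  at B: point load 177.8 at a = 2.34: Pab(L + a)/(6LEI) = 173.1/EI
  θ_A0 = 175.2/EI,  θ_B0 = 193.8/EI
Flexibility coefficients: a unit moment at one end gives L/(3EI) there and L/(6EI) at the far end, so f₁₁ = f₂₂ = 1.3/EI and f₁₂ = f₂₁ = 0.65/EI.
Compatibility — zero rotation at each built-in end:
  1.3 M_A + 0.65 M_B = 175.2
  0.65 M_A + 1.3 M_B = 193.8
Solving the pair gives M_A = 80.26 kN·m and M_B = 109 kN·m (hogging).

M_A = 80.26 kN·m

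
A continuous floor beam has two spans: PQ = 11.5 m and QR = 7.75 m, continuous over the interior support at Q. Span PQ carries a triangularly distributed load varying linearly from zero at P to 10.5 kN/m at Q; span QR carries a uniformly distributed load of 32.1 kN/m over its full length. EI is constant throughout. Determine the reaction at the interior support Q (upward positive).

Take M_Q as the redundant. Released structure: two simple spans PQ and QR with a hinge at Q.
Rotations at Q on the released spans (each span's end-slope, ×1/EI):
  span PQ: triangular load, peak 10.5: w₀L³/(45EI) = 354.9/EI
  span QR: UDL 32.1: wL³/(24EI) = 622.6/EI
  relative rotation θ_0 = (354.9 + 622.6)/EI = 977.5/EI
A unit hogging moment at Q produces rotation L₁/(3EI) + L₂/(3EI) = 6.417/EI.
Slope continuity at Q: θ_0 = M_Q·6.417/EI, so M_Q = 977.5/6.417 = 152.3 kN·m (hogging).
Span PQ, ΣM about P with M_Q applied at Q: R_Q^{PQ}·11.5 = 462.9 + 152.3, so R_Q^{PQ} = 53.5 kN and R_P = 60.38 − 53.5 = 6.879 kN.
Span QR, ΣM about R: R_Q^{QR}·7.75 = 964 + 152.3, so R_Q^{QR} = 144 kN and R_R = 248.8 − 144 = 104.7 kN.
R_Q = 53.5 + 144 = 197.5 kN.

R_Q = 197.5 kN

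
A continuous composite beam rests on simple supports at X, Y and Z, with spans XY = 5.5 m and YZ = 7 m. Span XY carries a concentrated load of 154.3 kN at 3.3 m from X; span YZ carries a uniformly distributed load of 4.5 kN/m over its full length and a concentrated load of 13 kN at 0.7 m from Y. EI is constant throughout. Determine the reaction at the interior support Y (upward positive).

R_Y = 149.7 kN

Take M_Y as the redundant. Released structure: two simple spans XY and YZ with a hinge at Y.
End slopes at the hinge Y, treating each span as simply supported:
  span XY: point load 154.3 at a = 3.3: Pab(L + a)/(6LEI) = 298.7/EI
  span YZ: UDL 4.5: wL³/(24EI) = 64.31/EI
  span YZ: point load 13 at a = 0.7: Pab(L + b)/(6LEI) = 18.15/EI
  relative rotation θ_0 = (298.7 + 82.47)/EI = 381.2/EI
A unit hogging moment at Y produces rotation L₁/(3EI) + L₂/(3EI) = 4.167/EI.
Compatibility: M_Y·(L₁+L₂)/(3EI) = θ_0, giving M_Y = 91.49 kN·m (hogging).
Span XY, ΣM about X with M_Y applied at Y: R_Y^{XY}·5.5 = 509.2 + 91.49, so R_Y^{XY} = 109.2 kN and R_X = 154.3 − 109.2 = 45.09 kN.
Span YZ, ΣM about Z: R_Y^{YZ}·7 = 192.2 + 91.49, so R_Y^{YZ} = 40.52 kN and R_Z = 44.5 − 40.52 = 3.981 kN.
R_Y = 109.2 + 40.52 = 149.7 kN.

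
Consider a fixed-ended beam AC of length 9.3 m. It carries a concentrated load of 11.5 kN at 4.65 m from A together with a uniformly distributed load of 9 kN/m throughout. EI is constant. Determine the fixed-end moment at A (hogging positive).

Take the two fixed-end moments M_A, M_C as redundants; the released structure is the simple span AC.
Simple-span end rotations at A and C under the given loads:
  at A: point load 11.5 at a = 4.65: Pab(L + b)/(6LEI) = 62.16/EI
  at C: point load 11.5 at a = 4.65: Pab(L + a)/(6LEI) = 62.16/EI
  at A: UDL 9: wL³/(24EI) = 301.6/EI
  at C: UDL 9: wL³/(24EI) = 301.6/EI
  θ_A0 = 363.8/EI,  θ_C0 = 363.8/EI
Flexibility coefficients: a unit moment at one end gives L/(3EI) there and L/(6EI) at the far end, so f₁₁ = f₂₂ = 3.1/EI and f₁₂ = f₂₁ = 1.55/EI.
Compatibility — zero rotation at each built-in end:
  3.1 M_A + 1.55 M_C = 363.8
  1.55 M_A + 3.1 M_C = 363.8
Solving the pair gives M_A = 78.24 kN·m and M_C = 78.24 kN·m (hogging).

M_A = 78.24 kN·m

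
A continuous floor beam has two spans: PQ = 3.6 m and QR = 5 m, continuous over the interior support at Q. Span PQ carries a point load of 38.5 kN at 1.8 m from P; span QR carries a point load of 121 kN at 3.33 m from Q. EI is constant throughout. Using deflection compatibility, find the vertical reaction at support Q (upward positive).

Take M_Q as the redundant. Released structure: two simple spans PQ and QR with a hinge at Q.
Rotations at Q on the released spans (each span's end-slope, ×1/EI):
  span PQ: point load 38.5 at a = 1.8: Pab(L + a)/(6LEI) = 31.18/EI
  span QR: point load 121 at a = 3.33: Pab(L + b)/(6LEI) = 149.6/EI
  relative rotation θ_0 = (31.18 + 149.6)/EI = 180.8/EI
A unit hogging moment at Q produces rotation L₁/(3EI) + L₂/(3EI) = 2.867/EI.
Compatibility: M_Q·(L₁+L₂)/(3EI) = θ_0, giving M_Q = 63.07 kN·m (hogging).
Span PQ, ΣM about P with M_Q applied at Q: R_Q^{PQ}·3.6 = 69.3 + 63.07, so R_Q^{PQ} = 36.77 kN and R_P = 38.5 − 36.77 = 1.731 kN.
Span QR, ΣM about R: R_Q^{QR}·5 = 202.1 + 63.07, so R_Q^{QR} = 53.03 kN and R_R = 121 − 53.03 = 67.97 kN.
R_Q = 36.77 + 53.03 = 89.8 kN.

R_Q = 89.8 kN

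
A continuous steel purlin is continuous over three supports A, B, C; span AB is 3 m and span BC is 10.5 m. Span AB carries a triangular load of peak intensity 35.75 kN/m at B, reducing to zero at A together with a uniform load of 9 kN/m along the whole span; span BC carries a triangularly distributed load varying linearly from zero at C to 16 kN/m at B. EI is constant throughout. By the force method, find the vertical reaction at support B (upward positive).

Insert a hinge at B; M_B is the redundant, and each span becomes simply supported.
Rotations at B on the released spans (each span's end-slope, ×1/EI):
  span AB: triangular load, peak 35.75: w₀L³/(45EI) = 21.45/EI
  span AB: UDL 9: wL³/(24EI) = 10.12/EI
  span BC: triangular load, peak 16: w₀L³/(45EI) = 411.6/EI
  relative rotation θ_0 = (31.57 + 411.6)/EI = 443.2/EI
A unit hogging moment at B produces rotation L₁/(3EI) + L₂/(3EI) = 4.5/EI.
Slope continuity at B: θ_0 = M_B·4.5/EI, so M_B = 443.2/4.5 = 98.48 kN·m (hogging).
Span AB, ΣM about A with M_B applied at B: R_B^{AB}·3 = 147.8 + 98.48, so R_B^{AB} = 82.08 kN and R_A = 80.62 − 82.08 = -1.453 kN.
Span BC, ΣM about C: R_B^{BC}·10.5 = 588 + 98.48, so R_B^{BC} = 65.38 kN and R_C = 84 − 65.38 = 18.62 kN.
R_B = 82.08 + 65.38 = 147.5 kN.

R_B = 147.5 kN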